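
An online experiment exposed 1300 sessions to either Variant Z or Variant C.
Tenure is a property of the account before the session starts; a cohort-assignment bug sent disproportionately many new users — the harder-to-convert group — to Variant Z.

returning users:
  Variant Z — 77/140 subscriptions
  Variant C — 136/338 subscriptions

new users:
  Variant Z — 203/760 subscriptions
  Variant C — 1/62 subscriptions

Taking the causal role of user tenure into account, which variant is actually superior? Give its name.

Since user tenure is a pre-existing factor (not a product of the variant) and it affects the outcome on its own, it is a confounder. The stratified rates, not the pooled rate, identify the causal effect.
Within each level — returning users: 55.0% vs 40.2%; new users: 26.7% vs 1.6% — Variant Z is higher every time.

Variant Z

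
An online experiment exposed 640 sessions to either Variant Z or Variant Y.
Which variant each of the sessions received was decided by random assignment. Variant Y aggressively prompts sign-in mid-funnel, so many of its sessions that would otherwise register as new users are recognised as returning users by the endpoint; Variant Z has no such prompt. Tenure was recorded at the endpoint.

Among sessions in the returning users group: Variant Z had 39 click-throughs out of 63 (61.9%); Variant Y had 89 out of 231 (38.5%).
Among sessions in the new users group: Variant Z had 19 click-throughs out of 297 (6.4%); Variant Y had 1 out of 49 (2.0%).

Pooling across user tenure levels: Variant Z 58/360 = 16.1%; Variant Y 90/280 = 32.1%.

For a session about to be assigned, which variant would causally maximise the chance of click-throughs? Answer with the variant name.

The stratified and pooled comparisons disagree (Variant Z wins within each user tenure; Variant Y wins overall), so the answer turns on the causal role of user tenure.
User tenure is downstream of the variant. One should not condition on a consequence of treatment, so the overall rates are the right comparison.
Pooled: Variant Z 16.1% vs Variant Y 32.1%; Variant Y is higher overall.

Variant Y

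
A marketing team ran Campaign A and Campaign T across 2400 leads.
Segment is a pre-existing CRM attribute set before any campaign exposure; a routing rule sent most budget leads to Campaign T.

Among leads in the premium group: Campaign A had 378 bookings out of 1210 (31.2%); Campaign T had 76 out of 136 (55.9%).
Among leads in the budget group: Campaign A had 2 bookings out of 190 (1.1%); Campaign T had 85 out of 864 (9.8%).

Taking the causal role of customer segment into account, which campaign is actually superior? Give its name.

Campaign T

Within every customer segment level Campaign T has the higher rate, yet pooled Campaign A does — Simpson's reversal.
Here customer segment is a common cause — it drives both which campaign a case falls under and the outcome. The crude comparison mixes populations; the stratum-specific rates are the causally relevant ones.
Within each level — premium: 31.2% vs 55.9%; budget: 1.1% vs 9.8% — Campaign T is higher every time.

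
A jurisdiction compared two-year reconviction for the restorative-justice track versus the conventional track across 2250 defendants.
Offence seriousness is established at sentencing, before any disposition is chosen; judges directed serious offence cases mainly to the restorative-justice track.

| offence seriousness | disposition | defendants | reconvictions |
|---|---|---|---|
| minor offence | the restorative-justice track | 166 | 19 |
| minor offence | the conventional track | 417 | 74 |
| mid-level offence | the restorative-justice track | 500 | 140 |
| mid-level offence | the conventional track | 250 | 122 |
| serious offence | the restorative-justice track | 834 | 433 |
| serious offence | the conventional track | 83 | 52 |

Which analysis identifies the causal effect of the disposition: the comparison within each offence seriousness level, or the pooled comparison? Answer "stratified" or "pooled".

The stratified and pooled comparisons disagree (the restorative-justice track wins within each offence seriousness; the conventional track wins overall), so the answer turns on the causal role of offence seriousness.
Nothing the disposition does changes offence seriousness; the imbalance is an allocation artefact. With offence seriousness also predicting the outcome, the pooled figure is confounded, and the within-stratum comparison is the causal one.
Within each level — minor offence: 11.4% vs 17.7%; mid-level offence: 28.0% vs 48.8%; serious offence: 51.9% vs 62.7% — the restorative-justice track is lower every time.

stratified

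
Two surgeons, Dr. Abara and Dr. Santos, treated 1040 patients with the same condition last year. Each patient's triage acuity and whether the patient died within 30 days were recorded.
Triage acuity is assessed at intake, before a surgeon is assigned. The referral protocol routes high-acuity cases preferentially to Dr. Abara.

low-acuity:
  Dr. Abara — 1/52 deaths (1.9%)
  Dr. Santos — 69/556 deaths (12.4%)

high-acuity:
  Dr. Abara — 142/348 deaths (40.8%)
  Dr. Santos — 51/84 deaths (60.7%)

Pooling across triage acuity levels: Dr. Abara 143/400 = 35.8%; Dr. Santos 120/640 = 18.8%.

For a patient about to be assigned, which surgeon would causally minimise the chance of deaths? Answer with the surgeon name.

Dr. Abara

The stratified and pooled comparisons disagree (Dr. Abara wins within each triage acuity; Dr. Santos wins overall), so the answer turns on the causal role of triage acuity.
Triage acuity differs across surgeons for reasons unrelated to any effect of the surgeon itself, and it separately predicts the outcome — a classic confounder. We must compare within triage acuity levels.
Within each level — low-acuity: 1.9% vs 12.4%; high-acuity: 40.8% vs 60.7% — Dr. Abara is lower every time.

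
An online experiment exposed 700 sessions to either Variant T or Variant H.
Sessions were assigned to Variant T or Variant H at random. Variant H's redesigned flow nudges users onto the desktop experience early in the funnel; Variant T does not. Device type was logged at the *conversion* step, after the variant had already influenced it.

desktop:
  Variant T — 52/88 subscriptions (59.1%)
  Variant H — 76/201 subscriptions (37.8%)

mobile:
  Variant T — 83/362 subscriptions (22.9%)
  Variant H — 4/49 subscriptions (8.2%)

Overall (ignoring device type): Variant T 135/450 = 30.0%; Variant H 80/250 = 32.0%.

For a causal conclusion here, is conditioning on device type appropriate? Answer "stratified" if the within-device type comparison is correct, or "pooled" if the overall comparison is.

pooled

Within every device type level Variant T has the higher rate, yet pooled Variant H does — Simpson's reversal.
Because the variant influences device type, device type is a post-treatment mediator, not a confounder. Stratifying on it would bias the estimate; the causal effect is the crude pooled difference.
Pooled: Variant T 30.0% vs Variant H 32.0%; Variant H is higher overall.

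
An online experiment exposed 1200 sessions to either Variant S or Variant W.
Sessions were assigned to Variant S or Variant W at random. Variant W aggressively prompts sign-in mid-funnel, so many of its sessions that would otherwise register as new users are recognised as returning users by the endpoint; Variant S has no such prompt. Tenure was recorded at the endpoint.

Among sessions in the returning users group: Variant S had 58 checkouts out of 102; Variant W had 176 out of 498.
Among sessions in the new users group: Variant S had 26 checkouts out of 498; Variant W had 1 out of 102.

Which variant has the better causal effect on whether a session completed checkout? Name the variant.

The user tenure-specific comparison favours Variant S throughout, but the pooled figures favour Variant W. The question is whether to condition on user tenure.
User tenure is recorded after the variant and is itself shifted by it — it sits on the causal path from variant to outcome. Conditioning on a mediator would strip out part of the effect we want; the pooled comparison gives the total causal effect.
Pooled: Variant S 14.0% vs Variant W 29.5%; Variant W is higher overall.

Variant W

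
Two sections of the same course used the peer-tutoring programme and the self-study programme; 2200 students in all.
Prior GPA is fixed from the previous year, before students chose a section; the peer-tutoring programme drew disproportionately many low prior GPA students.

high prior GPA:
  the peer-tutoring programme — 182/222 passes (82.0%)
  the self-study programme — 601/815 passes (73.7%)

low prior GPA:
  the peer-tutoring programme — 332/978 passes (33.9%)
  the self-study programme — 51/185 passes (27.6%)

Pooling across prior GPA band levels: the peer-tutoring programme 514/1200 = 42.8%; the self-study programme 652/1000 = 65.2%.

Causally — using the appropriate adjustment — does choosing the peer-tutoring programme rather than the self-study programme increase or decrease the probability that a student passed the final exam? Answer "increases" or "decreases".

The imbalance in prior GPA band arose from how students were allocated, not from anything the teaching method did; and prior GPA band independently affects the outcome. The pooled gap is confounded — condition on prior GPA band.
Within each level — high prior GPA: 82.0% vs 73.7%; low prior GPA: 33.9% vs 27.6% — the peer-tutoring programme is higher every time.

increases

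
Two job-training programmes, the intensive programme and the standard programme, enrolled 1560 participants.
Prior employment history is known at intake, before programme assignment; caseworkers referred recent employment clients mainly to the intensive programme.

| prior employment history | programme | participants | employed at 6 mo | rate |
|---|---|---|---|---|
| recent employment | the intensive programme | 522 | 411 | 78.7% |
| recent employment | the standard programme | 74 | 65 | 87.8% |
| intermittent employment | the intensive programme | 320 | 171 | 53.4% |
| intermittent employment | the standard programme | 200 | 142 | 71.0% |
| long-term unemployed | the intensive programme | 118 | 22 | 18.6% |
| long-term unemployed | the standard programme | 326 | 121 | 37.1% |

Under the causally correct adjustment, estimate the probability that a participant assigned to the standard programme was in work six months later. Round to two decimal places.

0.68

Prior employment history is set before the programme has any effect — it is not caused by the programme — and it independently drives the outcome. That makes it a confounder, so the causal comparison is within prior employment history levels.
Standardising the standard programme to the population prior employment history mix: 0.382·65/74 + 0.333·142/200 + 0.285·121/326 = 0.678.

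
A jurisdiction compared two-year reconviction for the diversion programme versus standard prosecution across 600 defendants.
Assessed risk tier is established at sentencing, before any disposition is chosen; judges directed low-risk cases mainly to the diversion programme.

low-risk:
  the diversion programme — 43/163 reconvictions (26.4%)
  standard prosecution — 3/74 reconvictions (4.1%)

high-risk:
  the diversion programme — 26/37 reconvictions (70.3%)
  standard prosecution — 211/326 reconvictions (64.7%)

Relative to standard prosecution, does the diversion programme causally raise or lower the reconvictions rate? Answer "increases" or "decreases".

standard prosecution is lower inside every assessed risk tier stratum but the diversion programme is lower in aggregate. Whether to stratify depends on how assessed risk tier relates to the disposition.
Assessed risk tier is set before the disposition has any effect — it is not caused by the disposition — and it independently drives the outcome. That makes it a confounder, so the causal comparison is within assessed risk tier levels.
Within each level — low-risk: 26.4% vs 4.1%; high-risk: 70.3% vs 64.7% — standard prosecution is lower every time.

increases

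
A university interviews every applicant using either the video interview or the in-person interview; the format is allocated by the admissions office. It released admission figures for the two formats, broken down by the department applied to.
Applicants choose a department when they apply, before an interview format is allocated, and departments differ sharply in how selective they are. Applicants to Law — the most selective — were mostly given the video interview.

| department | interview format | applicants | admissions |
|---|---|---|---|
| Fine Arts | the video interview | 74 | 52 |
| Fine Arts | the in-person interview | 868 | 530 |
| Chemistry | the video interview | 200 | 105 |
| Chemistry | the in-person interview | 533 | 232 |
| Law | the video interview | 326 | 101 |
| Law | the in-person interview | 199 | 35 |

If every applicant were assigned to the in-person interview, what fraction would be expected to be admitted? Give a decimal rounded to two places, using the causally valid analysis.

0.45

The imbalance in department arose from how applicants were allocated, not from anything the interview format did; and department independently affects the outcome. The pooled gap is confounded — condition on department.
Standardising the in-person interview to the population department mix: 0.428·530/868 + 0.333·232/533 + 0.239·35/199 = 0.448.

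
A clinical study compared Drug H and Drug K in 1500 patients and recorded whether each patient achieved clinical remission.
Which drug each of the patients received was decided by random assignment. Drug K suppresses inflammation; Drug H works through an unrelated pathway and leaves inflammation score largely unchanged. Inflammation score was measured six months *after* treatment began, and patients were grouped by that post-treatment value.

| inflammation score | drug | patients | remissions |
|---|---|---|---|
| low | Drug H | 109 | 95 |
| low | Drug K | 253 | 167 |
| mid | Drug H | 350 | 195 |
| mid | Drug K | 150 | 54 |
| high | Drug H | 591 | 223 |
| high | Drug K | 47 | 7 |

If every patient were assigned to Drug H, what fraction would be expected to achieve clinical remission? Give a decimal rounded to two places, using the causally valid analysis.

The stratified and pooled comparisons disagree (Drug H wins within each inflammation score; Drug K wins overall), so the answer turns on the causal role of inflammation score.
Inflammation score is recorded after the drug and is itself shifted by it — it sits on the causal path from drug to outcome. Conditioning on a mediator would strip out part of the effect we want; the pooled comparison gives the total causal effect.
So P(outcome | do(Drug H)) is just the pooled rate for Drug H: 513/1050 = 0.489.

0.49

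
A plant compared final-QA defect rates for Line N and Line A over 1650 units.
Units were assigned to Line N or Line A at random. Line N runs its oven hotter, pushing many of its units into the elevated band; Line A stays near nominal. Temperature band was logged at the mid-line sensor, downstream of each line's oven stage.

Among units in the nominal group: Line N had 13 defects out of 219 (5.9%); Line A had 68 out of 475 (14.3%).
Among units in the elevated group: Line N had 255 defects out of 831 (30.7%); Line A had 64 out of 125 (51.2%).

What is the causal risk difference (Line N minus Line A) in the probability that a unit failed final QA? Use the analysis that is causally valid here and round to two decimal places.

+0.04

In-process temperature band here is a post-treatment variable shaped by the line; conditioning on it would introduce bias rather than remove it. The overall comparison is the causal one.
The causal difference is the pooled difference: 0.255 − 0.220 = +0.035.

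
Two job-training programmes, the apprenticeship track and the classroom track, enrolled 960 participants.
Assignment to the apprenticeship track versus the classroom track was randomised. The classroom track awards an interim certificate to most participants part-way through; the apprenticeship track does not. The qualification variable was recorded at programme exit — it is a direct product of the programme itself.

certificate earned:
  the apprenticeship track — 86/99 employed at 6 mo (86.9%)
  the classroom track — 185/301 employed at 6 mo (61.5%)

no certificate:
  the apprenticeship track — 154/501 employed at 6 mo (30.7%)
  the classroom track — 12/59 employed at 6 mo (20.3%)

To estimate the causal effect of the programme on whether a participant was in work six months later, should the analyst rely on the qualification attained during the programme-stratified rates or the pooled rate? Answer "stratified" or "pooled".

pooled

Because the programme influences qualification attained during the programme, qualification attained during the programme is a post-treatment mediator, not a confounder. Stratifying on it would bias the estimate; the causal effect is the crude pooled difference.
Pooled: the apprenticeship track 40.0% vs the classroom track 54.7%; the classroom track is higher overall.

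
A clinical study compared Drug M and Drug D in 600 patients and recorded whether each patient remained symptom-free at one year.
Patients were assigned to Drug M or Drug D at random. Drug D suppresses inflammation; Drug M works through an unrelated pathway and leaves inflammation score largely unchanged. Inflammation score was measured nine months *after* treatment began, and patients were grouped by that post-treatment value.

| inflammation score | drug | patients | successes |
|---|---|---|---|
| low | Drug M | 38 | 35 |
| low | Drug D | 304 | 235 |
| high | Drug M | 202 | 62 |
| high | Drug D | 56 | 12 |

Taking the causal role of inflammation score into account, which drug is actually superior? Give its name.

Because the drug influences inflammation score, inflammation score is a post-treatment mediator, not a confounder. Stratifying on it would bias the estimate; the causal effect is the crude pooled difference.
Pooled: Drug M 40.4% vs Drug D 68.6%; Drug D is higher overall.

Drug D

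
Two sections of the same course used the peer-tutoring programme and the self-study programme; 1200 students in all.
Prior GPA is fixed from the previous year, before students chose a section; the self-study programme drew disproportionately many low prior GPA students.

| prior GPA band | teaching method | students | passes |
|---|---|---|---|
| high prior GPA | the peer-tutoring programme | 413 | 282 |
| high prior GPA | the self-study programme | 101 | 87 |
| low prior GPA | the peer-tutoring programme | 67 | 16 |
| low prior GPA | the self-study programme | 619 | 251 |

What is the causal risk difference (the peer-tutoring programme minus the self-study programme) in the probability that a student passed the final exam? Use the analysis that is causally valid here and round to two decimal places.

-0.17

Prior GPA band is set before the teaching method has any effect — it is not caused by the teaching method — and it independently drives the outcome. That makes it a confounder, so the causal comparison is within prior GPA band levels.
Adjusting over the population distribution of prior GPA band: 0.428·(0.683−0.861) + 0.572·(0.239−0.405) = -0.172.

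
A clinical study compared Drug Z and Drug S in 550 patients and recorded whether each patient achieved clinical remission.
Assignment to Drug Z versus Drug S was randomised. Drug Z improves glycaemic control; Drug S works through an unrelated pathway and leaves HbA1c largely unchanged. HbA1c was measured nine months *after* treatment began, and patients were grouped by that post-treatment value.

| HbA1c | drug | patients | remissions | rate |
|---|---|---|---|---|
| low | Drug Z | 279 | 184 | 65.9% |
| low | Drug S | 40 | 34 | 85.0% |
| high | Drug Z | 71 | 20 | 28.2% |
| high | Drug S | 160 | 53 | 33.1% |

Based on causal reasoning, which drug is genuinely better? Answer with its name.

Drug Z

Drug S is higher inside every HbA1c stratum but Drug Z is higher in aggregate. Whether to stratify depends on how HbA1c relates to the drug.
The distribution of HbA1c is itself part of what the drug does — it is an intermediate outcome. Holding it fixed would remove that part of the effect; the total effect is the pooled difference.
Pooled: Drug Z 58.3% vs Drug S 43.5%; Drug Z is higher overall.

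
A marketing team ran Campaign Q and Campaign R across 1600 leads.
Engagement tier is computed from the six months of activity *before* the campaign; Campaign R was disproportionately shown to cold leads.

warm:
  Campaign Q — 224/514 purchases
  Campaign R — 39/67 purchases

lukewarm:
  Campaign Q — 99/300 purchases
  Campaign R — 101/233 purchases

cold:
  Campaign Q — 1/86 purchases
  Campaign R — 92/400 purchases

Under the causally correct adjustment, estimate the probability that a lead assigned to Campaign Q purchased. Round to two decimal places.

Engagement tier is set before the campaign has any effect — it is not caused by the campaign — and it independently drives the outcome. That makes it a confounder, so the causal comparison is within engagement tier levels.
Standardising Campaign Q to the population engagement tier mix: 0.363·224/514 + 0.333·99/300 + 0.304·1/86 = 0.272.

0.27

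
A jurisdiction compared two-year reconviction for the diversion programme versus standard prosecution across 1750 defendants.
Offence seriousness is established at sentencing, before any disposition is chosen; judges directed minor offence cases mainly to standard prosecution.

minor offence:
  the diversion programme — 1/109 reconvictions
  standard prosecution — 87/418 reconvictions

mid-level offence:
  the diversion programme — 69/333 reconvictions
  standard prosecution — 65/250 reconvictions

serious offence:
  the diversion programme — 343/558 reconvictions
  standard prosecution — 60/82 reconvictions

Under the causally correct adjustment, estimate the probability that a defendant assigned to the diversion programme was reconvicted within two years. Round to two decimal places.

The stratified and pooled comparisons disagree (the diversion programme wins within each offence seriousness; standard prosecution wins overall), so the answer turns on the causal role of offence seriousness.
The imbalance in offence seriousness arose from how defendants were allocated, not from anything the disposition did; and offence seriousness independently affects the outcome. The pooled gap is confounded — condition on offence seriousness.
Standardising the diversion programme to the population offence seriousness mix: 0.301·1/109 + 0.333·69/333 + 0.366·343/558 = 0.297.

0.30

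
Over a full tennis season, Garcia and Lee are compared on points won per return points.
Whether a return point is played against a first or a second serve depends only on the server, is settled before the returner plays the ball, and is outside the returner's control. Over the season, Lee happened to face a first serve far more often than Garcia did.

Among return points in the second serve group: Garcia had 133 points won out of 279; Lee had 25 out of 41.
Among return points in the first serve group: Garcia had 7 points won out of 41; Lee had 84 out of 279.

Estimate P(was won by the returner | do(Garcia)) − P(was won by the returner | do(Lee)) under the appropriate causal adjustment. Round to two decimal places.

Serve type satisfies the back-door criterion: it is not a descendant of the player, and it blocks the spurious path from player to outcome. Adjusting for it (i.e., using the within-serve type rates) gives the causal effect.
Adjusting over the population distribution of serve type: 0.500·(0.477−0.610) + 0.500·(0.171−0.301) = -0.132.

-0.13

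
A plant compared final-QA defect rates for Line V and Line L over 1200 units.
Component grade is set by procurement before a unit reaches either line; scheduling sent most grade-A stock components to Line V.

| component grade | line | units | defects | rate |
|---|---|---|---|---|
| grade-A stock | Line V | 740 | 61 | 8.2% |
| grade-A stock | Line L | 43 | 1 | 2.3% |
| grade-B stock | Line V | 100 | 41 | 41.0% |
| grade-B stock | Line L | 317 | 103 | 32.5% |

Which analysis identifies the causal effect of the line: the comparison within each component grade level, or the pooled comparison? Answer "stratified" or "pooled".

stratified

The component grade-specific comparison favours Line L throughout, but the pooled figures favour Line V. The question is whether to condition on component grade.
Component grade satisfies the back-door criterion: it is not a descendant of the line, and it blocks the spurious path from line to outcome. Adjusting for it (i.e., using the within-component grade rates) gives the causal effect.
Within each level — grade-A stock: 8.2% vs 2.3%; grade-B stock: 41.0% vs 32.5% — Line L is lower every time.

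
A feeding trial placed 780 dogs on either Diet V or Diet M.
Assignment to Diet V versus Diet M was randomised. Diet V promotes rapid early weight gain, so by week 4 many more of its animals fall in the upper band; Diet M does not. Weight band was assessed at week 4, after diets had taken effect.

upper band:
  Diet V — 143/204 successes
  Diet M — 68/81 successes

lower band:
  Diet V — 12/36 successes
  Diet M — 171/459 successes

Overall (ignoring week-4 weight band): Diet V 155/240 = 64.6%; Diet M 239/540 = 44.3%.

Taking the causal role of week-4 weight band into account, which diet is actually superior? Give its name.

Diet V

Week-4 weight band lies on the pathway diet → week-4 weight band → outcome, so adjusting for it blocks the indirect effect. For the total causal effect of diet, use the unadjusted pooled rates.
Pooled: Diet V 64.6% vs Diet M 44.3%; Diet V is higher overall.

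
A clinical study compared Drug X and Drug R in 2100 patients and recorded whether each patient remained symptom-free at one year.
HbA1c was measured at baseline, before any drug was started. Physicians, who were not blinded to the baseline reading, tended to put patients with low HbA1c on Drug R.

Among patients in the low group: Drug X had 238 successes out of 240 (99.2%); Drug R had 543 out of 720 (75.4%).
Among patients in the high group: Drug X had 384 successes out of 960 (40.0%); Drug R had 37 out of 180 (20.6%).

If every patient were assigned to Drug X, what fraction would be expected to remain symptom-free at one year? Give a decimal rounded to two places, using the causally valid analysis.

0.67

HbA1c differs across drugs for reasons unrelated to any effect of the drug itself, and it separately predicts the outcome — a classic confounder. We must compare within HbA1c levels.
Standardising Drug X to the population HbA1c mix: 0.457·238/240 + 0.543·384/960 = 0.670.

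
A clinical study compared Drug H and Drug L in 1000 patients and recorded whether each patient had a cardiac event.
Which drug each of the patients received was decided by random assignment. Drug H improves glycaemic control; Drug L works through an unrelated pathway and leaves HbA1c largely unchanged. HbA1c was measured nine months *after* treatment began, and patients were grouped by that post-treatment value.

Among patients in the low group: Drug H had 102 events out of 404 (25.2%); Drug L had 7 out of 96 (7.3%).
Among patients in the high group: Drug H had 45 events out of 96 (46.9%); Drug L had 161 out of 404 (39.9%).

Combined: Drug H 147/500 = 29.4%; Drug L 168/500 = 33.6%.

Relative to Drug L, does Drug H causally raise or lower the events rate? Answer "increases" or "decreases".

decreases

Drug L is lower inside every HbA1c stratum but Drug H is lower in aggregate. Whether to stratify depends on how HbA1c relates to the drug.
The distribution of HbA1c is itself part of what the drug does — it is an intermediate outcome. Holding it fixed would remove that part of the effect; the total effect is the pooled difference.
Pooled: Drug H 29.4% vs Drug L 33.6%; Drug H is lower overall.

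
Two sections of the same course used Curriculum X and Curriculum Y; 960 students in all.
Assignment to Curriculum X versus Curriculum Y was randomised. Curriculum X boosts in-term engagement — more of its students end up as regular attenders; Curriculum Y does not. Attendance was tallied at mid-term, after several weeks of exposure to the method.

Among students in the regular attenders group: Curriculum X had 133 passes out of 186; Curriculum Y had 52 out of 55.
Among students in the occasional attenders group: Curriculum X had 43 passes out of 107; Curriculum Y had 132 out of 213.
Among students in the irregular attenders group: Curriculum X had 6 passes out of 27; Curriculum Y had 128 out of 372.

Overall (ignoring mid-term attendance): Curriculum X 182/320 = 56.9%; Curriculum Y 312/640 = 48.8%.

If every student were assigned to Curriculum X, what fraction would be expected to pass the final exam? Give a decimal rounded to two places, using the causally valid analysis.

Mid-term attendance is recorded after the teaching method and is itself shifted by it — it sits on the causal path from teaching method to outcome. Conditioning on a mediator would strip out part of the effect we want; the pooled comparison gives the total causal effect.
So P(outcome | do(Curriculum X)) is just the pooled rate for Curriculum X: 182/320 = 0.569.

0.57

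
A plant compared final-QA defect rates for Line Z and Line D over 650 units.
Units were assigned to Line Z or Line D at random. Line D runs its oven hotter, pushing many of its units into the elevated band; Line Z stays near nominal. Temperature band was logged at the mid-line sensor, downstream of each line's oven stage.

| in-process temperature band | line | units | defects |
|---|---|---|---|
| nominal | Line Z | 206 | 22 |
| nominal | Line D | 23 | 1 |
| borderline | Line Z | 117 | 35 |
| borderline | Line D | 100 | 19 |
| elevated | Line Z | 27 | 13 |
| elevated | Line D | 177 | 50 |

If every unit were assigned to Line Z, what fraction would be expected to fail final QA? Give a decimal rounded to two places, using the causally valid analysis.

The in-process temperature band-specific comparison favours Line D throughout, but the pooled figures favour Line Z. The question is whether to condition on in-process temperature band.
In-process temperature band is downstream of the line. One should not condition on a consequence of treatment, so the overall rates are the right comparison.
So P(outcome | do(Line Z)) is just the pooled rate for Line Z: 70/350 = 0.200.

0.20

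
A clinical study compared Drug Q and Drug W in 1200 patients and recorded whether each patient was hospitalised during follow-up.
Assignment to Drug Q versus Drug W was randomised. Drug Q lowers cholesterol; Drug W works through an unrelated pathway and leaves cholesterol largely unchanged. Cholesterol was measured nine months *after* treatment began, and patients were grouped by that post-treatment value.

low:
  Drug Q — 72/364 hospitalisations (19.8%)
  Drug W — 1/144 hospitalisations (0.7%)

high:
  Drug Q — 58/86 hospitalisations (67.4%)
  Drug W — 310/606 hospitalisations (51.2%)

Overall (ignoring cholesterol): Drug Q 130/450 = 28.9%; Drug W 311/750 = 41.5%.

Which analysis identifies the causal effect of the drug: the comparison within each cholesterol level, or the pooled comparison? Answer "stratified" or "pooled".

pooled

The stratified and pooled comparisons disagree (Drug W wins within each cholesterol; Drug Q wins overall), so the answer turns on the causal role of cholesterol.
Stratifying would compare drugs among patients the drugs themselves sorted into cholesterol groups — a form of selection on an intermediate. The unconditioned pooled rates give the total causal effect.
Pooled: Drug Q 28.9% vs Drug W 41.5%; Drug Q is lower overall.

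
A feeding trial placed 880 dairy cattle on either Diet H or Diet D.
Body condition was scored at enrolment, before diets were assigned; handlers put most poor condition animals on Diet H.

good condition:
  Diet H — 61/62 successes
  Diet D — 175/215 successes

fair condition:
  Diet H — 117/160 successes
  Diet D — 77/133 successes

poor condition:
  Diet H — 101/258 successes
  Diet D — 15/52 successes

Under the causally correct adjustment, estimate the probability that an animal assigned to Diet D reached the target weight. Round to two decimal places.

0.55

The imbalance in starting body condition arose from how dairy cattle were allocated, not from anything the diet did; and starting body condition independently affects the outcome. The pooled gap is confounded — condition on starting body condition.
Standardising Diet D to the population starting body condition mix: 0.315·175/215 + 0.333·77/133 + 0.352·15/52 = 0.551.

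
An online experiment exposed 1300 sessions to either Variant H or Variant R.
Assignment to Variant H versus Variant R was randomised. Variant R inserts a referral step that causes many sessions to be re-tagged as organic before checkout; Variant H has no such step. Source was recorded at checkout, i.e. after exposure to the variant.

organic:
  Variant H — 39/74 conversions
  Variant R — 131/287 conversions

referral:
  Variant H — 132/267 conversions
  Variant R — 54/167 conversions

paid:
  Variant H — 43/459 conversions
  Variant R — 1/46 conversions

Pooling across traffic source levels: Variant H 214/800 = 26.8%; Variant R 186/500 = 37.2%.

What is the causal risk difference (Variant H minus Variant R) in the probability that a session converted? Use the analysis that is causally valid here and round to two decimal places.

-0.10

The stratified and pooled comparisons disagree (Variant H wins within each traffic source; Variant R wins overall), so the answer turns on the causal role of traffic source.
Traffic source is downstream of the variant. One should not condition on a consequence of treatment, so the overall rates are the right comparison.
The causal difference is the pooled difference: 0.268 − 0.372 = -0.104.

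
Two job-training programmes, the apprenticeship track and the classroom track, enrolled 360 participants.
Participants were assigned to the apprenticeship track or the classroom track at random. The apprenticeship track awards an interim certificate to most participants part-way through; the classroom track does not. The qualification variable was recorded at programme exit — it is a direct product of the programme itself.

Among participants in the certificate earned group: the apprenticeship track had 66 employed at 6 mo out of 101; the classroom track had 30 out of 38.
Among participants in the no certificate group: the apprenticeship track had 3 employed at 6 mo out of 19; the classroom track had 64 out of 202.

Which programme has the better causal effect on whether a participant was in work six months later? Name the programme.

Within every qualification attained during the programme level the classroom track has the higher rate, yet pooled the apprenticeship track does — Simpson's reversal.
Qualification attained during the programme here is a post-treatment variable shaped by the programme; conditioning on it would introduce bias rather than remove it. The overall comparison is the causal one.
Pooled: the apprenticeship track 57.5% vs the classroom track 39.2%; the apprenticeship track is higher overall.

the apprenticeship track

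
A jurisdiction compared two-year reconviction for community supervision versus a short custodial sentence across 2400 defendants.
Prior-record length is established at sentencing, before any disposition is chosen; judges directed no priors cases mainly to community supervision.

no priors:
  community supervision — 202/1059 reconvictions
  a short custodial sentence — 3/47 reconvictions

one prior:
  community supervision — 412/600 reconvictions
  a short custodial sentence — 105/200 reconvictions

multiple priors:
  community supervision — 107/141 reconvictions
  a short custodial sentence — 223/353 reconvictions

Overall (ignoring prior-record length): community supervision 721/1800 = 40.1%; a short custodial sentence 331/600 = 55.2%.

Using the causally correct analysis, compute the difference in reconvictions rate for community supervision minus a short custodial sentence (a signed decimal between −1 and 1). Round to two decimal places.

+0.14

The imbalance in prior-record length arose from how defendants were allocated, not from anything the disposition did; and prior-record length independently affects the outcome. The pooled gap is confounded — condition on prior-record length.
Adjusting over the population distribution of prior-record length: 0.461·(0.191−0.064) + 0.333·(0.687−0.525) + 0.206·(0.759−0.632) = +0.139.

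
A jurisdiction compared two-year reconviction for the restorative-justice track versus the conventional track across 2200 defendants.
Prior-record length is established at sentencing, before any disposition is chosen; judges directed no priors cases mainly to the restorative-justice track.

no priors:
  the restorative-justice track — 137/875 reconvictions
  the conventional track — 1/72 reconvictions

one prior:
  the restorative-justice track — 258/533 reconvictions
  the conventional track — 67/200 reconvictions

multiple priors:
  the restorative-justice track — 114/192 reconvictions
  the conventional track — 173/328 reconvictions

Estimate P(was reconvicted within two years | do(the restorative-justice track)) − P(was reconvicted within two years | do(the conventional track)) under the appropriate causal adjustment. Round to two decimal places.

The stratified and pooled comparisons disagree (the conventional track wins within each prior-record length; the restorative-justice track wins overall), so the answer turns on the causal role of prior-record length.
Prior-record length satisfies the back-door criterion: it is not a descendant of the disposition, and it blocks the spurious path from disposition to outcome. Adjusting for it (i.e., using the within-prior-record length rates) gives the causal effect.
Adjusting over the population distribution of prior-record length: 0.430·(0.157−0.014) + 0.333·(0.484−0.335) + 0.236·(0.594−0.527) = +0.127.

+0.13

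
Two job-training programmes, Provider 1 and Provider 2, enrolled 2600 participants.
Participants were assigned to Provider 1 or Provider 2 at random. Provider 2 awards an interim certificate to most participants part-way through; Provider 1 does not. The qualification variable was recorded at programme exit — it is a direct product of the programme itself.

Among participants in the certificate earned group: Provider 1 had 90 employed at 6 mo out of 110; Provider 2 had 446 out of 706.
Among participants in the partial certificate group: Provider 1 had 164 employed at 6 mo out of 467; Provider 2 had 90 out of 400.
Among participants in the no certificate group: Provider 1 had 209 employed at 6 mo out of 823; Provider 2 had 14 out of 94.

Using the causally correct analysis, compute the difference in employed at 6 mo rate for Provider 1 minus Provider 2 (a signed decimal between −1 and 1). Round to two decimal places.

-0.13

Within every qualification attained during the programme level Provider 1 has the higher rate, yet pooled Provider 2 does — Simpson's reversal.
Qualification attained during the programme is recorded after the programme and is itself shifted by it — it sits on the causal path from programme to outcome. Conditioning on a mediator would strip out part of the effect we want; the pooled comparison gives the total causal effect.
The causal difference is the pooled difference: 0.331 − 0.458 = -0.128.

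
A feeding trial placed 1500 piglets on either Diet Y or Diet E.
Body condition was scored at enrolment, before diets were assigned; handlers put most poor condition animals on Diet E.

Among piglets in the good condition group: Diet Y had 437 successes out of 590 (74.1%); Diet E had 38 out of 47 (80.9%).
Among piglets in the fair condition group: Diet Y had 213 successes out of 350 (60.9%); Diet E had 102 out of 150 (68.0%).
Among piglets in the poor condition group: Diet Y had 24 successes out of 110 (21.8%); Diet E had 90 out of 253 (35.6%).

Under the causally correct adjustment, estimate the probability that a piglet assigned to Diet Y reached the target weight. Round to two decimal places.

Nothing the diet does changes starting body condition; the imbalance is an allocation artefact. With starting body condition also predicting the outcome, the pooled figure is confounded, and the within-stratum comparison is the causal one.
Standardising Diet Y to the population starting body condition mix: 0.425·437/590 + 0.333·213/350 + 0.242·24/110 = 0.570.

0.57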